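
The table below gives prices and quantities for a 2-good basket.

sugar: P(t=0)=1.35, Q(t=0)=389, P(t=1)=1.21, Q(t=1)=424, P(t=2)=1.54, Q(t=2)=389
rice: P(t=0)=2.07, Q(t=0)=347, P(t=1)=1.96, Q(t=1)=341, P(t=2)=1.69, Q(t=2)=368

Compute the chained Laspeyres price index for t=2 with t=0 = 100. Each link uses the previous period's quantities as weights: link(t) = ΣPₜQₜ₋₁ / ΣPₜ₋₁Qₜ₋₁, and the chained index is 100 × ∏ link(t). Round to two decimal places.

Link t=0→t=1:
ΣP(t=1)Q(t=0) = 1.21×389 + 1.96×347 = 470.69 + 680.12 = 1150.81
ΣP(t=0)Q(t=0) = 1.35×389 + 2.07×347 = 525.15 + 718.29 = 1243.44
link = 1150.81/1243.44 = 0.925505
Link t=1→t=2:
ΣP(t=2)Q(t=1) = 1.54×424 + 1.69×341 = 652.96 + 576.29 = 1229.25
ΣP(t=1)Q(t=1) = 1.21×424 + 1.96×341 = 513.04 + 668.36 = 1181.4
link = 1229.25/1181.4 = 1.040503
Chained index = 100 × 0.925505 × 1.040503 = 96.2991

96.30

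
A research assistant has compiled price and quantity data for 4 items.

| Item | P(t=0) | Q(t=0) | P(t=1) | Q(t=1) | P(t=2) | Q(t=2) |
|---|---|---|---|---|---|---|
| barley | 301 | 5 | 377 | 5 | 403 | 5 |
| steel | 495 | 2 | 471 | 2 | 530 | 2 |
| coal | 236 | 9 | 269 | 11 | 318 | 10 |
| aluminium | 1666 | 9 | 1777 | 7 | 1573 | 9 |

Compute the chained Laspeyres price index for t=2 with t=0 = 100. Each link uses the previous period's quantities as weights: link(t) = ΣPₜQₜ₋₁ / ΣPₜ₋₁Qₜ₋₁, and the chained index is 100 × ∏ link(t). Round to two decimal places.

Link t=0→t=1:
ΣP(t=1)Q(t=0) = 377×5 + 471×2 + 269×9 + 1777×9 = 1885 + 942 + 2421 + 15993 = 21241
ΣP(t=0)Q(t=0) = 301×5 + 495×2 + 236×9 + 1666×9 = 1505 + 990 + 2124 + 14994 = 19613
link = 21241/19613 = 1.083006
Link t=1→t=2:
ΣP(t=2)Q(t=1) = 403×5 + 530×2 + 318×11 + 1573×7 = 2015 + 1060 + 3498 + 11011 = 17584
ΣP(t=1)Q(t=1) = 377×5 + 471×2 + 269×11 + 1777×7 = 1885 + 942 + 2959 + 12439 = 18225
link = 17584/18225 = 0.964829
Chained index = 100 × 1.083006 × 0.964829 = 104.4915

104.49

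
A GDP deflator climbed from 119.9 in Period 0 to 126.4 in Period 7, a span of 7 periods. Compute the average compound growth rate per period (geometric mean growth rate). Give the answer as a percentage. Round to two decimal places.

Growth factor = (126.4/119.9)^(1/7) = (1.054212)^(1/7) = 1.007570
Growth rate = 1.007570 − 1 = 0.007570 = 0.7570%

0.76%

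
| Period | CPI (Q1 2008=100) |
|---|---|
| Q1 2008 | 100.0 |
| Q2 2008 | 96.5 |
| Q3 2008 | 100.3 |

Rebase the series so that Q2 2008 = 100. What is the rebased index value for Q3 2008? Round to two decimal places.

Rebased(Q3 2008) = 100.3 / 96.5 × 100 = 103.9378

103.94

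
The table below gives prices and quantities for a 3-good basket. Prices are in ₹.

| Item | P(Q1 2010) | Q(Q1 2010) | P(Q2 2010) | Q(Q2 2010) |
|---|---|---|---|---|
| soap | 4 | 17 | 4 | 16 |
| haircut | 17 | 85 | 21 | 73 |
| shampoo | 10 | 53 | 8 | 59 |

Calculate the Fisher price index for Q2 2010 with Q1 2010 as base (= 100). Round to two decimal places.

110.31

Laspeyres component (base-period weights):
ΣP(Q2 2010)Q(Q1 2010) = 4×17 + 21×85 + 8×53 = 68 + 1785 + 424 = 2277
ΣP(Q1 2010)Q(Q1 2010) = 4×17 + 17×85 + 10×53 = 68 + 1445 + 530 = 2043
L = 2277 / 2043 × 100 = 111.4537
Paasche component (current-period weights):
ΣP(Q2 2010)Q(Q2 2010) = 4×16 + 21×73 + 8×59 = 64 + 1533 + 472 = 2069
ΣP(Q1 2010)Q(Q2 2010) = 4×16 + 17×73 + 10×59 = 64 + 1241 + 590 = 1895
P = 2069 / 1895 × 100 = 109.1821
Fisher = √(L × P) = √(111.4537 × 109.1821) = 110.3121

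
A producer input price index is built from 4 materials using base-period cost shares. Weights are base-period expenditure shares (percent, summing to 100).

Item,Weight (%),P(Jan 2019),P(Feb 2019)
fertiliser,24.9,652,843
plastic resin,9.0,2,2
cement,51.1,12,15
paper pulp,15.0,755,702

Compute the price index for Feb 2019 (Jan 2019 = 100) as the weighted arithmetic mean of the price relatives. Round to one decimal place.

fertiliser: 24.9 × (843/652) = 24.9 × 1.292945 = 32.1943
plastic resin: 9.0 × (2/2) = 9.0 × 1.000000 = 9.0000
cement: 51.1 × (15/12) = 51.1 × 1.250000 = 63.8750
paper pulp: 15.0 × (702/755) = 15.0 × 0.929801 = 13.9470
Index = Σ wᵢ·(p₁ᵢ/p₀ᵢ) = 32.1943 + 9.0000 + 63.8750 + 13.9470 = 119.0163

119.0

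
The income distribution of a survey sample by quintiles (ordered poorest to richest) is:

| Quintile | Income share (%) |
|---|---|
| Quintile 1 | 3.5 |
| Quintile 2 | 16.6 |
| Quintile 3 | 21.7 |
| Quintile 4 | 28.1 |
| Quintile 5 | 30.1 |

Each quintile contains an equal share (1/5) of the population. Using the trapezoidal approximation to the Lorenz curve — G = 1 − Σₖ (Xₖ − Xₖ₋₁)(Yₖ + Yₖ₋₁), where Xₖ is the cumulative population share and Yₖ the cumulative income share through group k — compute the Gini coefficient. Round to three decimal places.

0.259

Cumulative income shares Yₖ: 0.0350, 0.2010, 0.4180, 0.6990, 1.0000
Σ (Xₖ−Xₖ₋₁)(Yₖ+Yₖ₋₁) = (1/5)(0.0350+0.0000) + (1/5)(0.2010+0.0350) + (1/5)(0.4180+0.2010) + (1/5)(0.6990+0.4180) + (1/5)(1.0000+0.6990)
  = 0.0070 + 0.0472 + 0.1238 + 0.2234 + 0.3398 = 0.7412
G = 1 − 0.7412 = 0.2588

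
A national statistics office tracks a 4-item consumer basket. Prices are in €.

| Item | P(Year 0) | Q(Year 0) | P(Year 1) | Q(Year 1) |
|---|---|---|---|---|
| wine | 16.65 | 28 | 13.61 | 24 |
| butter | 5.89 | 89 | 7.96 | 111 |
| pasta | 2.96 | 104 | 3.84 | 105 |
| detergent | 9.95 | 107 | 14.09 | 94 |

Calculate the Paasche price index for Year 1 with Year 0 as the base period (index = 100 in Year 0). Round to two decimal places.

127.76

Paasche price index uses current-period quantities as weights.
ΣP(Year 1)·Q(Year 1) = 13.61×24 + 7.96×111 + 3.84×105 + 14.09×94 = 326.64 + 883.56 + 403.2 + 1324.46 = 2937.86
ΣP(Year 0)·Q(Year 1) = 16.65×24 + 5.89×111 + 2.96×105 + 9.95×94 = 399.6 + 653.79 + 310.8 + 935.3 = 2299.49
Index = 2937.86 / 2299.49 × 100 = 127.7614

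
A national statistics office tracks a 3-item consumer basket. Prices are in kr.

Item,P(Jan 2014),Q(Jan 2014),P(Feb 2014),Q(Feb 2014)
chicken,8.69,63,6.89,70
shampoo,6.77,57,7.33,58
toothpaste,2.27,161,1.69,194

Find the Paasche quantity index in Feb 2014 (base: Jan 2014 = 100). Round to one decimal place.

Paasche quantity index uses current-period prices as weights.
ΣP(Feb 2014)·Q(Feb 2014) = 6.89×70 + 7.33×58 + 1.69×194 = 482.3 + 425.14 + 327.86 = 1235.3
ΣP(Feb 2014)·Q(Jan 2014) = 6.89×63 + 7.33×57 + 1.69×161 = 434.07 + 417.81 + 272.09 = 1123.97
Index = 1235.3 / 1123.97 × 100 = 109.9051

109.9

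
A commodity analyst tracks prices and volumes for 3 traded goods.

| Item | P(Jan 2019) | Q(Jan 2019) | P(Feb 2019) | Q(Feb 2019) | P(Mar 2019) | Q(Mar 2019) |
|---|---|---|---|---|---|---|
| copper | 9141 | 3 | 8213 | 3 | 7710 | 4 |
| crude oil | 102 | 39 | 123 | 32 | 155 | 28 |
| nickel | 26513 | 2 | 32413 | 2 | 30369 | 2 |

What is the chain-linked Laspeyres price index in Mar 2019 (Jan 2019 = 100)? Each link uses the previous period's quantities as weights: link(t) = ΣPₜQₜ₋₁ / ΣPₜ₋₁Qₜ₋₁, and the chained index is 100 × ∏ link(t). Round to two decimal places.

Link Jan 2019→Feb 2019:
ΣP(Feb 2019)Q(Jan 2019) = 8213×3 + 123×39 + 32413×2 = 24639 + 4797 + 64826 = 94262
ΣP(Jan 2019)Q(Jan 2019) = 9141×3 + 102×39 + 26513×2 = 27423 + 3978 + 53026 = 84427
link = 94262/84427 = 1.116491
Link Feb 2019→Mar 2019:
ΣP(Mar 2019)Q(Feb 2019) = 7710×3 + 155×32 + 30369×2 = 23130 + 4960 + 60738 = 88828
ΣP(Feb 2019)Q(Feb 2019) = 8213×3 + 123×32 + 32413×2 = 24639 + 3936 + 64826 = 93401
link = 88828/93401 = 0.951039
Chained index = 100 × 1.116491 × 0.951039 = 106.1827

106.18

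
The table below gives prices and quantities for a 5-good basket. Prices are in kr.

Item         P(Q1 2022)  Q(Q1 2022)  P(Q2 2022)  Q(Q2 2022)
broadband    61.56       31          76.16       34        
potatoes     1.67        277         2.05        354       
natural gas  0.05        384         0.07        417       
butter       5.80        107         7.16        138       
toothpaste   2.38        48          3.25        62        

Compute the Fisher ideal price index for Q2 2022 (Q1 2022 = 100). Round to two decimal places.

124.10

Laspeyres component (base-period weights):
ΣP(Q2 2022)Q(Q1 2022) = 76.16×31 + 2.05×277 + 0.07×384 + 7.16×107 + 3.25×48 = 2360.96 + 567.85 + 26.88 + 766.12 + 156 = 3877.81
ΣP(Q1 2022)Q(Q1 2022) = 61.56×31 + 1.67×277 + 0.05×384 + 5.80×107 + 2.38×48 = 1908.36 + 462.59 + 19.2 + 620.6 + 114.24 = 3124.99
L = 3877.81 / 3124.99 × 100 = 124.0903
Paasche component (current-period weights):
ΣP(Q2 2022)Q(Q2 2022) = 76.16×34 + 2.05×354 + 0.07×417 + 7.16×138 + 3.25×62 = 2589.44 + 725.7 + 29.19 + 988.08 + 201.5 = 4533.91
ΣP(Q1 2022)Q(Q2 2022) = 61.56×34 + 1.67×354 + 0.05×417 + 5.80×138 + 2.38×62 = 2093.04 + 591.18 + 20.85 + 800.4 + 147.56 = 3653.03
P = 4533.91 / 3653.03 × 100 = 124.1137
Fisher = √(L × P) = √(124.0903 × 124.1137) = 124.1020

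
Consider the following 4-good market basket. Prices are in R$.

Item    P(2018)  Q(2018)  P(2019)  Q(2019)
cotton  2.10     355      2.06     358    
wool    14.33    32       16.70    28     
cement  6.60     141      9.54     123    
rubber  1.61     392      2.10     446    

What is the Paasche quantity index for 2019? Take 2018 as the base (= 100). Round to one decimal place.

96.5

Paasche quantity index uses current-period prices as weights.
ΣP(2019)·Q(2019) = 2.06×358 + 16.70×28 + 9.54×123 + 2.10×446 = 737.48 + 467.6 + 1173.42 + 936.6 = 3315.1
ΣP(2019)·Q(2018) = 2.06×355 + 16.70×32 + 9.54×141 + 2.10×392 = 731.3 + 534.4 + 1345.14 + 823.2 = 3434.04
Index = 3315.1 / 3434.04 × 100 = 96.5364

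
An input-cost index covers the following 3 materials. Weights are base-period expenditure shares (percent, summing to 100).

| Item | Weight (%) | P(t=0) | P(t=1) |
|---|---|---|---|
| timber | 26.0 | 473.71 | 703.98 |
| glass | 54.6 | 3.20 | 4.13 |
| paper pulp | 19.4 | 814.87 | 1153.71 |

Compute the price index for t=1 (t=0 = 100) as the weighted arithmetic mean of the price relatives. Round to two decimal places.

136.57

timber: 26.0 × (703.98/473.71) = 26.0 × 1.486099 = 38.6386
glass: 54.6 × (4.13/3.20) = 54.6 × 1.290625 = 70.4681
paper pulp: 19.4 × (1153.71/814.87) = 19.4 × 1.415821 = 27.4669
Index = Σ wᵢ·(p₁ᵢ/p₀ᵢ) = 38.6386 + 70.4681 + 27.4669 = 136.5736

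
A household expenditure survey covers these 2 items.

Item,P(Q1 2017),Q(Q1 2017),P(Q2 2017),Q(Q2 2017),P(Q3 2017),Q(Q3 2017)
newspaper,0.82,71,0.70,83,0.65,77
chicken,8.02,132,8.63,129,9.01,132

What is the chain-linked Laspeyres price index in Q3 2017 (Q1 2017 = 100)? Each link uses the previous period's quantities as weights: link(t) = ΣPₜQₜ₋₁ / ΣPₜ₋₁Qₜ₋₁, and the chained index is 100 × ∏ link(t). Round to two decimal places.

110.52

Link Q1 2017→Q2 2017:
ΣP(Q2 2017)Q(Q1 2017) = 0.70×71 + 8.63×132 = 49.7 + 1139.16 = 1188.86
ΣP(Q1 2017)Q(Q1 2017) = 0.82×71 + 8.02×132 = 58.22 + 1058.64 = 1116.86
link = 1188.86/1116.86 = 1.064466
Link Q2 2017→Q3 2017:
ΣP(Q3 2017)Q(Q2 2017) = 0.65×83 + 9.01×129 = 53.95 + 1162.29 = 1216.24
ΣP(Q2 2017)Q(Q2 2017) = 0.70×83 + 8.63×129 = 58.1 + 1113.27 = 1171.37
link = 1216.24/1171.37 = 1.038306
Chained index = 100 × 1.064466 × 1.038306 = 110.5241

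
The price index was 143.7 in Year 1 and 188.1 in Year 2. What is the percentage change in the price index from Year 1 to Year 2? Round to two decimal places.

Change = (188.1 − 143.7) / 143.7 × 100
       = 44.4 / 143.7 × 100 = 30.8977%

30.90%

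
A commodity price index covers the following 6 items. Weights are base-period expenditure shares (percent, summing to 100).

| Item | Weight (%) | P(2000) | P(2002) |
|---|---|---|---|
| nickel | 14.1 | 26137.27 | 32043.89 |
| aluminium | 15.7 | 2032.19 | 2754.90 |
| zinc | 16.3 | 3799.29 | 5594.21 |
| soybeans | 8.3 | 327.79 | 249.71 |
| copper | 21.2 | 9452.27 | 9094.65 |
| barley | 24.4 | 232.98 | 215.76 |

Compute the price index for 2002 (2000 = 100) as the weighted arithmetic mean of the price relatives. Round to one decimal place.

nickel: 14.1 × (32043.89/26137.27) = 14.1 × 1.225985 = 17.2864
aluminium: 15.7 × (2754.90/2032.19) = 15.7 × 1.355631 = 21.2834
zinc: 16.3 × (5594.21/3799.29) = 16.3 × 1.472436 = 24.0007
soybeans: 8.3 × (249.71/327.79) = 8.3 × 0.761799 = 6.3229
copper: 21.2 × (9094.65/9452.27) = 21.2 × 0.962166 = 20.3979
barley: 24.4 × (215.76/232.98) = 24.4 × 0.926088 = 22.5965
Index = Σ wᵢ·(p₁ᵢ/p₀ᵢ) = 17.2864 + 21.2834 + 24.0007 + 6.3229 + 20.3979 + 22.5965 = 111.8879

111.9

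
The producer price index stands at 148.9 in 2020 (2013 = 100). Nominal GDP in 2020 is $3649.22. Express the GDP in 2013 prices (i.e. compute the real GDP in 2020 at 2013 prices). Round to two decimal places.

2450.79

Real = Nominal ÷ (Index/100) = 3649.22 ÷ (148.9/100)
     = 3649.22 ÷ 1.489 = 2450.7858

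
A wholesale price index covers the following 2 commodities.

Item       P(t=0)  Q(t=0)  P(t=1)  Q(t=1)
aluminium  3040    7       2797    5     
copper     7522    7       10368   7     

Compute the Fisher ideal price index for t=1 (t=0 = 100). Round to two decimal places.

Laspeyres component (base-period weights):
ΣP(t=1)Q(t=0) = 2797×7 + 10368×7 = 19579 + 72576 = 92155
ΣP(t=0)Q(t=0) = 3040×7 + 7522×7 = 21280 + 52654 = 73934
L = 92155 / 73934 × 100 = 124.6450
Paasche component (current-period weights):
ΣP(t=1)Q(t=1) = 2797×5 + 10368×7 = 13985 + 72576 = 86561
ΣP(t=0)Q(t=1) = 3040×5 + 7522×7 = 15200 + 52654 = 67854
P = 86561 / 67854 × 100 = 127.5695
Fisher = √(L × P) = √(124.6450 × 127.5695) = 126.0987

126.10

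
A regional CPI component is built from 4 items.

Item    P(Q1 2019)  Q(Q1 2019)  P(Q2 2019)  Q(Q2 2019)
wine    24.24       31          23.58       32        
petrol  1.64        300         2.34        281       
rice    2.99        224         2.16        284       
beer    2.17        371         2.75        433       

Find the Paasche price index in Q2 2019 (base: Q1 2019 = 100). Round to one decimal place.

Paasche price index uses current-period quantities as weights.
ΣP(Q2 2019)·Q(Q2 2019) = 23.58×32 + 2.34×281 + 2.16×284 + 2.75×433 = 754.56 + 657.54 + 613.44 + 1190.75 = 3216.29
ΣP(Q1 2019)·Q(Q2 2019) = 24.24×32 + 1.64×281 + 2.99×284 + 2.17×433 = 775.68 + 460.84 + 849.16 + 939.61 = 3025.29
Index = 3216.29 / 3025.29 × 100 = 106.3134

106.3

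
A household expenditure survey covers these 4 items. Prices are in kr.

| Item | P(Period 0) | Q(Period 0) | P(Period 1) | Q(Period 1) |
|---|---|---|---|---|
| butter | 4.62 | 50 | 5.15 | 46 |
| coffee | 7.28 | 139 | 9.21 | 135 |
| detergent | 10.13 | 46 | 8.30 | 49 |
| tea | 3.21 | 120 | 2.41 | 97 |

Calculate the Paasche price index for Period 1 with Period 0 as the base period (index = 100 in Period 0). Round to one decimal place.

Paasche price index uses current-period quantities as weights.
ΣP(Period 1)·Q(Period 1) = 5.15×46 + 9.21×135 + 8.30×49 + 2.41×97 = 236.9 + 1243.35 + 406.7 + 233.77 = 2120.72
ΣP(Period 0)·Q(Period 1) = 4.62×46 + 7.28×135 + 10.13×49 + 3.21×97 = 212.52 + 982.8 + 496.37 + 311.37 = 2003.06
Index = 2120.72 / 2003.06 × 100 = 105.8740

105.9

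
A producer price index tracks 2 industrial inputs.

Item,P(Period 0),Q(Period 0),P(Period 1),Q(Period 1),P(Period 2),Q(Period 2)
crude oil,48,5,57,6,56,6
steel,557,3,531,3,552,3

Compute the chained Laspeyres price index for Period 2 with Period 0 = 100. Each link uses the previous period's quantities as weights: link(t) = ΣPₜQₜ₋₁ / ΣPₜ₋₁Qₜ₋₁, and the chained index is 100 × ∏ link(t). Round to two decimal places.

101.17

Link Period 0→Period 1:
ΣP(Period 1)Q(Period 0) = 57×5 + 531×3 = 285 + 1593 = 1878
ΣP(Period 0)Q(Period 0) = 48×5 + 557×3 = 240 + 1671 = 1911
link = 1878/1911 = 0.982732
Link Period 1→Period 2:
ΣP(Period 2)Q(Period 1) = 56×6 + 552×3 = 336 + 1656 = 1992
ΣP(Period 1)Q(Period 1) = 57×6 + 531×3 = 342 + 1593 = 1935
link = 1992/1935 = 1.029457
Chained index = 100 × 0.982732 × 1.029457 = 101.1680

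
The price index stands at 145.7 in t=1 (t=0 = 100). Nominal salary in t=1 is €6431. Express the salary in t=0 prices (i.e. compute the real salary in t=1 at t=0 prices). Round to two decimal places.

Real = Nominal ÷ (Index/100) = 6431 ÷ (145.7/100)
     = 6431 ÷ 1.457 = 4413.8641

4413.86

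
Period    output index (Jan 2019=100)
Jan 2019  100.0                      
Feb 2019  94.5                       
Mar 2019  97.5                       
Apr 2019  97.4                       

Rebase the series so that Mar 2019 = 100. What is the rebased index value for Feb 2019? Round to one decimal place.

Rebased(Feb 2019) = 94.5 / 97.5 × 100 = 96.9231

96.9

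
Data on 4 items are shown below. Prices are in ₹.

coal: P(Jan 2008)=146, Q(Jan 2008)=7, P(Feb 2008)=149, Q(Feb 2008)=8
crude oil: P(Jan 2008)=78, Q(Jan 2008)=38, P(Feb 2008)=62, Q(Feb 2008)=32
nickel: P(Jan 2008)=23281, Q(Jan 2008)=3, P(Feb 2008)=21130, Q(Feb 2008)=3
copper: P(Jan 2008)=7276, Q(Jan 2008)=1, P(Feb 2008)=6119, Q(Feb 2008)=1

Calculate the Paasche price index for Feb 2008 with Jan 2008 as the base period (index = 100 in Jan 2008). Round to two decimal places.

Paasche price index uses current-period quantities as weights.
ΣP(Feb 2008)·Q(Feb 2008) = 149×8 + 62×32 + 21130×3 + 6119×1 = 1192 + 1984 + 63390 + 6119 = 72685
ΣP(Jan 2008)·Q(Feb 2008) = 146×8 + 78×32 + 23281×3 + 7276×1 = 1168 + 2496 + 69843 + 7276 = 80783
Index = 72685 / 80783 × 100 = 89.9756

89.98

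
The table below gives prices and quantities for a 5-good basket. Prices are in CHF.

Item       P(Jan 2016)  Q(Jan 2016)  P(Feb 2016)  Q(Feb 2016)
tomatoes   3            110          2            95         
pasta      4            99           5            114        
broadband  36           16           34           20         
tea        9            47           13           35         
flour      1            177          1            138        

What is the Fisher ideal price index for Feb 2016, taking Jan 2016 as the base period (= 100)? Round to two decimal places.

Laspeyres component (base-period weights):
ΣP(Feb 2016)Q(Jan 2016) = 2×110 + 5×99 + 34×16 + 13×47 + 1×177 = 220 + 495 + 544 + 611 + 177 = 2047
ΣP(Jan 2016)Q(Jan 2016) = 3×110 + 4×99 + 36×16 + 9×47 + 1×177 = 330 + 396 + 576 + 423 + 177 = 1902
L = 2047 / 1902 × 100 = 107.6236
Paasche component (current-period weights):
ΣP(Feb 2016)Q(Feb 2016) = 2×95 + 5×114 + 34×20 + 13×35 + 1×138 = 190 + 570 + 680 + 455 + 138 = 2033
ΣP(Jan 2016)Q(Feb 2016) = 3×95 + 4×114 + 36×20 + 9×35 + 1×138 = 285 + 456 + 720 + 315 + 138 = 1914
P = 2033 / 1914 × 100 = 106.2173
Fisher = √(L × P) = √(107.6236 × 106.2173) = 106.9181

106.92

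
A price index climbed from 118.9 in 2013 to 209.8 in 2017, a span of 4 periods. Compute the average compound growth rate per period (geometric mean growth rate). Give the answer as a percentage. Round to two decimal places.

15.25%

Growth factor = (209.8/118.9)^(1/4) = (1.764508)^(1/4) = 1.152540
Growth rate = 1.152540 − 1 = 0.152540 = 15.2540%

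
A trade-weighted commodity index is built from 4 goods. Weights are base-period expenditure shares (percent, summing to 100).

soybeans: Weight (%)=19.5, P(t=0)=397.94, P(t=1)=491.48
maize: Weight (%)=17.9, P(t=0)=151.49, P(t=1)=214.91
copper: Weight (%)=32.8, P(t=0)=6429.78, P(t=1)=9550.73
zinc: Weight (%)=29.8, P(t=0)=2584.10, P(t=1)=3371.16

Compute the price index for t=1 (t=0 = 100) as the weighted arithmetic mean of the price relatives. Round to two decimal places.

soybeans: 19.5 × (491.48/397.94) = 19.5 × 1.235061 = 24.0837
maize: 17.9 × (214.91/151.49) = 17.9 × 1.418641 = 25.3937
copper: 32.8 × (9550.73/6429.78) = 32.8 × 1.485390 = 48.7208
zinc: 29.8 × (3371.16/2584.10) = 29.8 × 1.304578 = 38.8764
Index = Σ wᵢ·(p₁ᵢ/p₀ᵢ) = 24.0837 + 25.3937 + 48.7208 + 38.8764 = 137.0746

137.07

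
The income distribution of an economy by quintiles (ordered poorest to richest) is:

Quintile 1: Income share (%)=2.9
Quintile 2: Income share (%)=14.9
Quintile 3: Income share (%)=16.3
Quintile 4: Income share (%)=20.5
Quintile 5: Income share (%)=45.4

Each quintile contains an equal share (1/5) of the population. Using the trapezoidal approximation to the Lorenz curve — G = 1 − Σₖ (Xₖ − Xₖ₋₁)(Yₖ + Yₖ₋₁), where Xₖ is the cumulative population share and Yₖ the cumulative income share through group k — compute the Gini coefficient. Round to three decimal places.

0.362

Cumulative income shares Yₖ: 0.0290, 0.1780, 0.3410, 0.5460, 1.0000
Σ (Xₖ−Xₖ₋₁)(Yₖ+Yₖ₋₁) = (1/5)(0.0290+0.0000) + (1/5)(0.1780+0.0290) + (1/5)(0.3410+0.1780) + (1/5)(0.5460+0.3410) + (1/5)(1.0000+0.5460)
  = 0.0058 + 0.0414 + 0.1038 + 0.1774 + 0.3092 = 0.6376
G = 1 − 0.6376 = 0.3624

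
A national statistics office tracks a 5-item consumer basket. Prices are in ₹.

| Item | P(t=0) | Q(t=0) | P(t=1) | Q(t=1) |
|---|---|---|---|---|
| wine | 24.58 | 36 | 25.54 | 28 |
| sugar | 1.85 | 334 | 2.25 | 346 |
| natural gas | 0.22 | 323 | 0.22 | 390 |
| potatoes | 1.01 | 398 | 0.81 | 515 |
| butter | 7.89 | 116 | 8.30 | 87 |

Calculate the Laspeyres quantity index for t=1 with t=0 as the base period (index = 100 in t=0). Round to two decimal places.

Laspeyres quantity index uses base-period prices as weights.
ΣP(t=0)·Q(t=1) = 24.58×28 + 1.85×346 + 0.22×390 + 1.01×515 + 7.89×87 = 688.24 + 640.1 + 85.8 + 520.15 + 686.43 = 2620.72
ΣP(t=0)·Q(t=0) = 24.58×36 + 1.85×334 + 0.22×323 + 1.01×398 + 7.89×116 = 884.88 + 617.9 + 71.06 + 401.98 + 915.24 = 2891.06
Index = 2620.72 / 2891.06 × 100 = 90.6491

90.65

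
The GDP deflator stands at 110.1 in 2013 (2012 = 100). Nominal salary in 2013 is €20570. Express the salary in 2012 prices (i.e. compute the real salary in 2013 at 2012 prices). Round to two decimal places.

Real = Nominal ÷ (Index/100) = 20570 ÷ (110.1/100)
     = 20570 ÷ 1.101 = 18683.0154

18683.02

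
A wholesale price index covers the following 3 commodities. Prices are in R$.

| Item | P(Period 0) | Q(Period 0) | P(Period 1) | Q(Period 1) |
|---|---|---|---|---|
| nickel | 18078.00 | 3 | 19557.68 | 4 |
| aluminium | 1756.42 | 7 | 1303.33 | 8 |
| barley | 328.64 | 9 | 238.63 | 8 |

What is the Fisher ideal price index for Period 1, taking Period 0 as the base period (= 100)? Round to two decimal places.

Laspeyres component (base-period weights):
ΣP(Period 1)Q(Period 0) = 19557.68×3 + 1303.33×7 + 238.63×9 = 58673.04 + 9123.31 + 2147.67 = 69944.02
ΣP(Period 0)Q(Period 0) = 18078.00×3 + 1756.42×7 + 328.64×9 = 54234 + 12294.94 + 2957.76 = 69486.7
L = 69944.02 / 69486.7 × 100 = 100.6581
Paasche component (current-period weights):
ΣP(Period 1)Q(Period 1) = 19557.68×4 + 1303.33×8 + 238.63×8 = 78230.72 + 10426.64 + 1909.04 = 90566.4
ΣP(Period 0)Q(Period 1) = 18078.00×4 + 1756.42×8 + 328.64×8 = 72312 + 14051.36 + 2629.12 = 88992.48
P = 90566.4 / 88992.48 × 100 = 101.7686
Fisher = √(L × P) = √(100.6581 × 101.7686) = 101.2118

101.21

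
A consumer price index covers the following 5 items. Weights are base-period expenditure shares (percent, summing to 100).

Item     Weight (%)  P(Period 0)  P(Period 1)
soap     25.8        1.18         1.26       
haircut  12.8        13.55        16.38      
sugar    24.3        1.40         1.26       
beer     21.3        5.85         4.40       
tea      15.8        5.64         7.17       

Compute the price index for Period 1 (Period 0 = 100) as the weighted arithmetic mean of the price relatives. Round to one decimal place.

101.0

soap: 25.8 × (1.26/1.18) = 25.8 × 1.067797 = 27.5492
haircut: 12.8 × (16.38/13.55) = 12.8 × 1.208856 = 15.4734
sugar: 24.3 × (1.26/1.40) = 24.3 × 0.900000 = 21.8700
beer: 21.3 × (4.40/5.85) = 21.3 × 0.752137 = 16.0205
tea: 15.8 × (7.17/5.64) = 15.8 × 1.271277 = 20.0862
Index = Σ wᵢ·(p₁ᵢ/p₀ᵢ) = 27.5492 + 15.4734 + 21.8700 + 16.0205 + 20.0862 = 100.9992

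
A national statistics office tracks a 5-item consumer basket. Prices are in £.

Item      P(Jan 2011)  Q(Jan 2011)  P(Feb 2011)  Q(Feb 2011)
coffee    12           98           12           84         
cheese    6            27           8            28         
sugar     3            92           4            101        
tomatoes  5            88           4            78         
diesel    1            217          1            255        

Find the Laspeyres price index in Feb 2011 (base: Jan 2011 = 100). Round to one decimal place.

102.6

Laspeyres price index uses base-period quantities as weights.
ΣP(Feb 2011)·Q(Jan 2011) = 12×98 + 8×27 + 4×92 + 4×88 + 1×217 = 1176 + 216 + 368 + 352 + 217 = 2329
ΣP(Jan 2011)·Q(Jan 2011) = 12×98 + 6×27 + 3×92 + 5×88 + 1×217 = 1176 + 162 + 276 + 440 + 217 = 2271
Index = 2329 / 2271 × 100 = 102.5539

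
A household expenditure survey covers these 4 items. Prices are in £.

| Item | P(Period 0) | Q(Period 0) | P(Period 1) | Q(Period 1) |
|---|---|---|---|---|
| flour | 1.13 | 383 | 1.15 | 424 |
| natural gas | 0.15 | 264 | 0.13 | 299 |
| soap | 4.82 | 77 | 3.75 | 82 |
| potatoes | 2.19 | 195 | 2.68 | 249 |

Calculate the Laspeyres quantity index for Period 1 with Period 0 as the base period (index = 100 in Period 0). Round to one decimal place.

Laspeyres quantity index uses base-period prices as weights.
ΣP(Period 0)·Q(Period 1) = 1.13×424 + 0.15×299 + 4.82×82 + 2.19×249 = 479.12 + 44.85 + 395.24 + 545.31 = 1464.52
ΣP(Period 0)·Q(Period 0) = 1.13×383 + 0.15×264 + 4.82×77 + 2.19×195 = 432.79 + 39.6 + 371.14 + 427.05 = 1270.58
Index = 1464.52 / 1270.58 × 100 = 115.2639

115.3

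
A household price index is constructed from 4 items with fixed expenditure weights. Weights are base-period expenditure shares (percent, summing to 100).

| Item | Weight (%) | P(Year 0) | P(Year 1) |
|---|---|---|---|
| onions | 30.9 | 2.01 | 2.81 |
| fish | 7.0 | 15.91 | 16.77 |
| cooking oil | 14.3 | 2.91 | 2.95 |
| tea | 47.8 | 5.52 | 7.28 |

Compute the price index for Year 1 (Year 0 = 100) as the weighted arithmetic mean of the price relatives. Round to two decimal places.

onions: 30.9 × (2.81/2.01) = 30.9 × 1.398010 = 43.1985
fish: 7.0 × (16.77/15.91) = 7.0 × 1.054054 = 7.3784
cooking oil: 14.3 × (2.95/2.91) = 14.3 × 1.013746 = 14.4966
tea: 47.8 × (7.28/5.52) = 47.8 × 1.318841 = 63.0406
Index = Σ wᵢ·(p₁ᵢ/p₀ᵢ) = 43.1985 + 7.3784 + 14.4966 + 63.0406 = 128.1140

128.11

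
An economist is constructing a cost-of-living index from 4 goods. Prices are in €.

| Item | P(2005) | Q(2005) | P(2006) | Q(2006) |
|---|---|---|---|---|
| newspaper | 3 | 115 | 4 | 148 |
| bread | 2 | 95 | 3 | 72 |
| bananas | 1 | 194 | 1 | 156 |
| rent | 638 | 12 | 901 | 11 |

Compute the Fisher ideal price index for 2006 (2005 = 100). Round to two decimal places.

Laspeyres component (base-period weights):
ΣP(2006)Q(2005) = 4×115 + 3×95 + 1×194 + 901×12 = 460 + 285 + 194 + 10812 = 11751
ΣP(2005)Q(2005) = 3×115 + 2×95 + 1×194 + 638×12 = 345 + 190 + 194 + 7656 = 8385
L = 11751 / 8385 × 100 = 140.1431
Paasche component (current-period weights):
ΣP(2006)Q(2006) = 4×148 + 3×72 + 1×156 + 901×11 = 592 + 216 + 156 + 9911 = 10875
ΣP(2005)Q(2006) = 3×148 + 2×72 + 1×156 + 638×11 = 444 + 144 + 156 + 7018 = 7762
P = 10875 / 7762 × 100 = 140.1056
Fisher = √(L × P) = √(140.1431 × 140.1056) = 140.1244

140.12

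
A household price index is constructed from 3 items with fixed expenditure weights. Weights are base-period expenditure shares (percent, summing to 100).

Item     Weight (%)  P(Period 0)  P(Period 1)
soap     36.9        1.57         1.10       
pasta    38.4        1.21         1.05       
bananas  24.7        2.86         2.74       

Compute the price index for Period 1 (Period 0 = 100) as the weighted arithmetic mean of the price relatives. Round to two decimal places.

soap: 36.9 × (1.10/1.57) = 36.9 × 0.700637 = 25.8535
pasta: 38.4 × (1.05/1.21) = 38.4 × 0.867769 = 33.3223
bananas: 24.7 × (2.74/2.86) = 24.7 × 0.958042 = 23.6636
Index = Σ wᵢ·(p₁ᵢ/p₀ᵢ) = 25.8535 + 33.3223 + 23.6636 = 82.8395

82.84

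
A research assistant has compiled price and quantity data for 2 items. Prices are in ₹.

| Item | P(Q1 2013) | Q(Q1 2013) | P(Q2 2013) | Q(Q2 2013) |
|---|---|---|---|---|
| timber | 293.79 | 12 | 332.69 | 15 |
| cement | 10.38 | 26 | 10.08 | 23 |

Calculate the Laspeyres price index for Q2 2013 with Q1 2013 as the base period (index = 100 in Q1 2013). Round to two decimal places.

112.09

Laspeyres price index uses base-period quantities as weights.
ΣP(Q2 2013)·Q(Q1 2013) = 332.69×12 + 10.08×26 = 3992.28 + 262.08 = 4254.36
ΣP(Q1 2013)·Q(Q1 2013) = 293.79×12 + 10.38×26 = 3525.48 + 269.88 = 3795.36
Index = 4254.36 / 3795.36 × 100 = 112.0937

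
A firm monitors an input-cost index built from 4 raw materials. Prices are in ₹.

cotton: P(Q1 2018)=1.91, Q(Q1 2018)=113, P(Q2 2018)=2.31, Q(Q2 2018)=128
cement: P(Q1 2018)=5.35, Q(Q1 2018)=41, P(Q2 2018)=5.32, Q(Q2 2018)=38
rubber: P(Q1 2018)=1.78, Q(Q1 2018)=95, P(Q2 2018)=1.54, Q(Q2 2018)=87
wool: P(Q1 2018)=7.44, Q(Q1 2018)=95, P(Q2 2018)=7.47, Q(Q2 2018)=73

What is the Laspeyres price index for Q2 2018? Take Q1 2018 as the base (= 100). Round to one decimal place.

101.8

Laspeyres price index uses base-period quantities as weights.
ΣP(Q2 2018)·Q(Q1 2018) = 2.31×113 + 5.32×41 + 1.54×95 + 7.47×95 = 261.03 + 218.12 + 146.3 + 709.65 = 1335.1
ΣP(Q1 2018)·Q(Q1 2018) = 1.91×113 + 5.35×41 + 1.78×95 + 7.44×95 = 215.83 + 219.35 + 169.1 + 706.8 = 1311.08
Index = 1335.1 / 1311.08 × 100 = 101.8321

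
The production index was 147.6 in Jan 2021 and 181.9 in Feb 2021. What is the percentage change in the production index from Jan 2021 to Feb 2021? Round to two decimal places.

23.24%

Change = (181.9 − 147.6) / 147.6 × 100
       = 34.3 / 147.6 × 100 = 23.2385%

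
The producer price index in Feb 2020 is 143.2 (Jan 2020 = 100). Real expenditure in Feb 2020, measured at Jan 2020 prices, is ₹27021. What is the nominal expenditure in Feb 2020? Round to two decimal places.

38694.07

Nominal = Real × (Index/100) = 27021 × (143.2/100)
        = 27021 × 1.432 = 38694.0720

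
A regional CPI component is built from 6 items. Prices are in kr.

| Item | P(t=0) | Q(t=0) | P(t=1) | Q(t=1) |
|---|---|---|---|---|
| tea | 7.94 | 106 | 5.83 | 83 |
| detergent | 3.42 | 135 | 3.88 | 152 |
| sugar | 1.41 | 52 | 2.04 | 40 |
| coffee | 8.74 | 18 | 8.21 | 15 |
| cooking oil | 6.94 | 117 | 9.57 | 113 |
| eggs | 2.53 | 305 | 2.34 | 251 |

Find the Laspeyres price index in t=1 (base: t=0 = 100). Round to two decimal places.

103.57

Laspeyres price index uses base-period quantities as weights.
ΣP(t=1)·Q(t=0) = 5.83×106 + 3.88×135 + 2.04×52 + 8.21×18 + 9.57×117 + 2.34×305 = 617.98 + 523.8 + 106.08 + 147.78 + 1119.69 + 713.7 = 3229.03
ΣP(t=0)·Q(t=0) = 7.94×106 + 3.42×135 + 1.41×52 + 8.74×18 + 6.94×117 + 2.53×305 = 841.64 + 461.7 + 73.32 + 157.32 + 811.98 + 771.65 = 3117.61
Index = 3229.03 / 3117.61 × 100 = 103.5739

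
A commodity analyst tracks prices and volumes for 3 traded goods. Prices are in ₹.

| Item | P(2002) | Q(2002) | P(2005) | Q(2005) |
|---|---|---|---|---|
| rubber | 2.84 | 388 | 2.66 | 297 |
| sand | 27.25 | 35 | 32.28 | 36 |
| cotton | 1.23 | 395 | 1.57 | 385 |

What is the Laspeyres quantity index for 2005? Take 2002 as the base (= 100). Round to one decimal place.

Laspeyres quantity index uses base-period prices as weights.
ΣP(2002)·Q(2005) = 2.84×297 + 27.25×36 + 1.23×385 = 843.48 + 981 + 473.55 = 2298.03
ΣP(2002)·Q(2002) = 2.84×388 + 27.25×35 + 1.23×395 = 1101.92 + 953.75 + 485.85 = 2541.52
Index = 2298.03 / 2541.52 × 100 = 90.4195

90.4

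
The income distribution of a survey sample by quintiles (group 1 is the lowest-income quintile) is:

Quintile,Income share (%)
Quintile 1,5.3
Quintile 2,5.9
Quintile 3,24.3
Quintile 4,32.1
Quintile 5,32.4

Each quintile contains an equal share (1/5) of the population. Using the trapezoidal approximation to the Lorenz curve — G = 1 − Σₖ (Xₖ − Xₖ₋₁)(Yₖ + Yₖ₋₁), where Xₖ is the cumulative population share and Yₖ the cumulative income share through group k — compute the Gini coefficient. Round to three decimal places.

Cumulative income shares Yₖ: 0.0530, 0.1120, 0.3550, 0.6760, 1.0000
Σ (Xₖ−Xₖ₋₁)(Yₖ+Yₖ₋₁) = (1/5)(0.0530+0.0000) + (1/5)(0.1120+0.0530) + (1/5)(0.3550+0.1120) + (1/5)(0.6760+0.3550) + (1/5)(1.0000+0.6760)
  = 0.0106 + 0.0330 + 0.0934 + 0.2062 + 0.3352 = 0.6784
G = 1 − 0.6784 = 0.3216

0.322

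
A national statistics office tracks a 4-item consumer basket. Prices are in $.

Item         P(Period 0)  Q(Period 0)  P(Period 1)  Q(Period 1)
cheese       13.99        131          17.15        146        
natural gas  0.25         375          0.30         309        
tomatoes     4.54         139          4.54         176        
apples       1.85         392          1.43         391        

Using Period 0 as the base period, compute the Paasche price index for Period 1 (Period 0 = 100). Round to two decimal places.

Paasche price index uses current-period quantities as weights.
ΣP(Period 1)·Q(Period 1) = 17.15×146 + 0.30×309 + 4.54×176 + 1.43×391 = 2503.9 + 92.7 + 799.04 + 559.13 = 3954.77
ΣP(Period 0)·Q(Period 1) = 13.99×146 + 0.25×309 + 4.54×176 + 1.85×391 = 2042.54 + 77.25 + 799.04 + 723.35 = 3642.18
Index = 3954.77 / 3642.18 × 100 = 108.5825

108.58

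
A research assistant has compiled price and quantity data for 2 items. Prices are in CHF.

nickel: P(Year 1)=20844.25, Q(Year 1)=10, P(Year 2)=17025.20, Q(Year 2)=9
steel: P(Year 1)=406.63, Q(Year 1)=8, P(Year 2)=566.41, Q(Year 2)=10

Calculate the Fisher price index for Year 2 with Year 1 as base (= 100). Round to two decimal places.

Laspeyres component (base-period weights):
ΣP(Year 2)Q(Year 1) = 17025.20×10 + 566.41×8 = 170252 + 4531.28 = 174783.28
ΣP(Year 1)Q(Year 1) = 20844.25×10 + 406.63×8 = 208442.5 + 3253.04 = 211695.54
L = 174783.28 / 211695.54 × 100 = 82.5635
Paasche component (current-period weights):
ΣP(Year 2)Q(Year 2) = 17025.20×9 + 566.41×10 = 153226.8 + 5664.1 = 158890.9
ΣP(Year 1)Q(Year 2) = 20844.25×9 + 406.63×10 = 187598.25 + 4066.3 = 191664.55
P = 158890.9 / 191664.55 × 100 = 82.9005
Fisher = √(L × P) = √(82.5635 × 82.9005) = 82.7318

82.73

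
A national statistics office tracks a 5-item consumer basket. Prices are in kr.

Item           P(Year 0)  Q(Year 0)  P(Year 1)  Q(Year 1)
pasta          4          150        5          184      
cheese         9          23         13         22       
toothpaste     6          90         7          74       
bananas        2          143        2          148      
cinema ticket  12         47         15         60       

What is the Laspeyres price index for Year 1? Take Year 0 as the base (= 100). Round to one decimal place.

121.5

Laspeyres price index uses base-period quantities as weights.
ΣP(Year 1)·Q(Year 0) = 5×150 + 13×23 + 7×90 + 2×143 + 15×47 = 750 + 299 + 630 + 286 + 705 = 2670
ΣP(Year 0)·Q(Year 0) = 4×150 + 9×23 + 6×90 + 2×143 + 12×47 = 600 + 207 + 540 + 286 + 564 = 2197
Index = 2670 / 2197 × 100 = 121.5294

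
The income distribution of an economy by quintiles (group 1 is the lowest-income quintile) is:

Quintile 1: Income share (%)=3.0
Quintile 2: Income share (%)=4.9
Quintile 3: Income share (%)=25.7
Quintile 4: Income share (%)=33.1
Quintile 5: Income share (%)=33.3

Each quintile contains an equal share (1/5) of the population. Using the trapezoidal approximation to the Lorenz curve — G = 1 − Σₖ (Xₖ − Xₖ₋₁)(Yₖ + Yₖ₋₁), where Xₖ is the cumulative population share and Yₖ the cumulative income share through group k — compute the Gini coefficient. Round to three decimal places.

0.355

Cumulative income shares Yₖ: 0.0300, 0.0790, 0.3360, 0.6670, 1.0000
Σ (Xₖ−Xₖ₋₁)(Yₖ+Yₖ₋₁) = (1/5)(0.0300+0.0000) + (1/5)(0.0790+0.0300) + (1/5)(0.3360+0.0790) + (1/5)(0.6670+0.3360) + (1/5)(1.0000+0.6670)
  = 0.0060 + 0.0218 + 0.0830 + 0.2006 + 0.3334 = 0.6448
G = 1 − 0.6448 = 0.3552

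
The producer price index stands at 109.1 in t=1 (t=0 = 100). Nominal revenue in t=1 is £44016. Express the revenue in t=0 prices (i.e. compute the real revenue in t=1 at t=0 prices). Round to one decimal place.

40344.6

Real = Nominal ÷ (Index/100) = 44016 ÷ (109.1/100)
     = 44016 ÷ 1.091 = 40344.6379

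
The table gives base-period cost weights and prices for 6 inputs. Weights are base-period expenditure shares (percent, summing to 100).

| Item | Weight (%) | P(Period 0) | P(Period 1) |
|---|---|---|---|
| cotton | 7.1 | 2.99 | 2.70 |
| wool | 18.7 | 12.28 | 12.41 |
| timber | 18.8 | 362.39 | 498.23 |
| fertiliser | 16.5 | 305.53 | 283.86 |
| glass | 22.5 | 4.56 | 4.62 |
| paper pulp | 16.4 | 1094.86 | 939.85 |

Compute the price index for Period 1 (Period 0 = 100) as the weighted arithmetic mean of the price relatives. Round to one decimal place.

103.4

cotton: 7.1 × (2.70/2.99) = 7.1 × 0.903010 = 6.4114
wool: 18.7 × (12.41/12.28) = 18.7 × 1.010586 = 18.8980
timber: 18.8 × (498.23/362.39) = 18.8 × 1.374845 = 25.8471
fertiliser: 16.5 × (283.86/305.53) = 16.5 × 0.929074 = 15.3297
glass: 22.5 × (4.62/4.56) = 22.5 × 1.013158 = 22.7961
paper pulp: 16.4 × (939.85/1094.86) = 16.4 × 0.858420 = 14.0781
Index = Σ wᵢ·(p₁ᵢ/p₀ᵢ) = 6.4114 + 18.8980 + 25.8471 + 15.3297 + 22.7961 + 14.0781 = 103.3603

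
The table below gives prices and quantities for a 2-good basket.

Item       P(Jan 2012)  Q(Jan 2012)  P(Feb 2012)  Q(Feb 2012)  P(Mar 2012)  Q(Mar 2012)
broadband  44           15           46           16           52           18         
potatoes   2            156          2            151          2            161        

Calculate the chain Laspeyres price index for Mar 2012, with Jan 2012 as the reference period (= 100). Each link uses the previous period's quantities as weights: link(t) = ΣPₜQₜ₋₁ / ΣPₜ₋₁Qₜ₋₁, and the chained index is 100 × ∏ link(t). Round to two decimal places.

Link Jan 2012→Feb 2012:
ΣP(Feb 2012)Q(Jan 2012) = 46×15 + 2×156 = 690 + 312 = 1002
ΣP(Jan 2012)Q(Jan 2012) = 44×15 + 2×156 = 660 + 312 = 972
link = 1002/972 = 1.030864
Link Feb 2012→Mar 2012:
ΣP(Mar 2012)Q(Feb 2012) = 52×16 + 2×151 = 832 + 302 = 1134
ΣP(Feb 2012)Q(Feb 2012) = 46×16 + 2×151 = 736 + 302 = 1038
link = 1134/1038 = 1.092486
Chained index = 100 × 1.030864 × 1.092486 = 112.6204

112.62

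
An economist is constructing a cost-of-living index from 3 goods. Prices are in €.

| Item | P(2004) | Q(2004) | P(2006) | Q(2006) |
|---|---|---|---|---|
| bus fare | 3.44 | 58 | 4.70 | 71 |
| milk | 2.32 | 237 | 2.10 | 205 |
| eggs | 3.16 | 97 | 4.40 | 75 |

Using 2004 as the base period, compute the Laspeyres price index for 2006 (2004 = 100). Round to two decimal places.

113.37

Laspeyres price index uses base-period quantities as weights.
ΣP(2006)·Q(2004) = 4.70×58 + 2.10×237 + 4.40×97 = 272.6 + 497.7 + 426.8 = 1197.1
ΣP(2004)·Q(2004) = 3.44×58 + 2.32×237 + 3.16×97 = 199.52 + 549.84 + 306.52 = 1055.88
Index = 1197.1 / 1055.88 × 100 = 113.3746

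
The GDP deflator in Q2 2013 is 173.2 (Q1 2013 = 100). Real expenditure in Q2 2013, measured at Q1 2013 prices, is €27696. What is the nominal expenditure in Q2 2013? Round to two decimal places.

47969.47

Nominal = Real × (Index/100) = 27696 × (173.2/100)
        = 27696 × 1.732 = 47969.4720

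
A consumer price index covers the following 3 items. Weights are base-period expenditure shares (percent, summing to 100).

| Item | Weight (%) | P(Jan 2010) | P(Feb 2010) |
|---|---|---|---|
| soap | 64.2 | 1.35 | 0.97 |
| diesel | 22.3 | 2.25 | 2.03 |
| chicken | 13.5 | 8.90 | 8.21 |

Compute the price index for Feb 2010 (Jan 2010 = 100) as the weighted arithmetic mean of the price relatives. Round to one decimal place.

78.7

soap: 64.2 × (0.97/1.35) = 64.2 × 0.718519 = 46.1289
diesel: 22.3 × (2.03/2.25) = 22.3 × 0.902222 = 20.1196
chicken: 13.5 × (8.21/8.90) = 13.5 × 0.922472 = 12.4534
Index = Σ wᵢ·(p₁ᵢ/p₀ᵢ) = 46.1289 + 20.1196 + 12.4534 = 78.7018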